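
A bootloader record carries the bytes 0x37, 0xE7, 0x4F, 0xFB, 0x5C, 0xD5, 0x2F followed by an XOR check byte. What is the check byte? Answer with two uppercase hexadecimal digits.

C2

XOR the bytes together:
  start with 0x37
  0x37 ⊕ 0xE7 = 0xD0
  0xD0 ⊕ 0x4F = 0x9F
  0x9F ⊕ 0xFB = 0x64
  0x64 ⊕ 0x5C = 0x38
  0x38 ⊕ 0xD5 = 0xED
  0xED ⊕ 0x2F = 0xC2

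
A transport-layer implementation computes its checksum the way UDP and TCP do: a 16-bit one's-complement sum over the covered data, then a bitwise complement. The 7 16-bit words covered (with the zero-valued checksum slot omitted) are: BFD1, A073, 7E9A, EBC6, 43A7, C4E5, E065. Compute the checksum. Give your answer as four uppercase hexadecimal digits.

One's-complement addition (fold any carry out of bit 15 back into bit 0):
  0xBFD1 + 0xA073 = 0x16044 → wrap carry → 0x6045
  0x6045 + 0x7E9A = 0x0DEDF
  0xDEDF + 0xEBC6 = 0x1CAA5 → wrap carry → 0xCAA6
  0xCAA6 + 0x43A7 = 0x10E4D → wrap carry → 0x0E4E
  0x0E4E + 0xC4E5 = 0x0D333
  0xD333 + 0xE065 = 0x1B398 → wrap carry → 0xB399
One's-complement sum = 0xB399.
Checksum = ~0xB399 & 0xFFFF = 0x4C66.

4C66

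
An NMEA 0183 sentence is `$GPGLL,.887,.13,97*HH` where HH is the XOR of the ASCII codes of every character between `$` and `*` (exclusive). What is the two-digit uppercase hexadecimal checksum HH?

XOR the ASCII codes of the payload characters:
  'G' = 0x47 → acc = 0x47
  'P' = 0x50 → acc = 0x17
  'G' = 0x47 → acc = 0x50
  'L' = 0x4C → acc = 0x1C
  'L' = 0x4C → acc = 0x50
  ',' = 0x2C → acc = 0x7C
  '.' = 0x2E → acc = 0x52
  '8' = 0x38 → acc = 0x6A
  '8' = 0x38 → acc = 0x52
  '7' = 0x37 → acc = 0x65
  ',' = 0x2C → acc = 0x49
  '.' = 0x2E → acc = 0x67
  '1' = 0x31 → acc = 0x56
  '3' = 0x33 → acc = 0x65
  ',' = 0x2C → acc = 0x49
  '9' = 0x39 → acc = 0x70
  '7' = 0x37 → acc = 0x47
Checksum = 0x47.

47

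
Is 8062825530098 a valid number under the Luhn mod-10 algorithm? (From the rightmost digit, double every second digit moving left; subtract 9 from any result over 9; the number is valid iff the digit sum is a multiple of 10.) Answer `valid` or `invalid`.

From the right, keep odd positions and double even positions (subtract 9 from any doubled value over 9):
  doubled (positions 2,4,...): 9 0 1 4 4 0 → sum 18
  kept (positions 1,3,...): 8 0 3 5 8 6 8 → sum 38
Total = 56.
56 mod 10 = 6, so the number is invalid.

invalid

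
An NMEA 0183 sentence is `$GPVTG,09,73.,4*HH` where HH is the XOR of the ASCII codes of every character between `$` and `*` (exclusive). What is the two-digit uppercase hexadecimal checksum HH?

69

XOR the ASCII codes of the payload characters:
  'G' = 0x47 → acc = 0x47
  'P' = 0x50 → acc = 0x17
  'V' = 0x56 → acc = 0x41
  'T' = 0x54 → acc = 0x15
  'G' = 0x47 → acc = 0x52
  ',' = 0x2C → acc = 0x7E
  '0' = 0x30 → acc = 0x4E
  '9' = 0x39 → acc = 0x77
  ',' = 0x2C → acc = 0x5B
  '7' = 0x37 → acc = 0x6C
  '3' = 0x33 → acc = 0x5F
  '.' = 0x2E → acc = 0x71
  ',' = 0x2C → acc = 0x5D
  '4' = 0x34 → acc = 0x69
Checksum = 0x69.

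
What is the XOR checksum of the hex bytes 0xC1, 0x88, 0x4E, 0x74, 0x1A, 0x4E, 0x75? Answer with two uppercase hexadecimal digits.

XOR the bytes together:
  start with 0xC1
  0xC1 ⊕ 0x88 = 0x49
  0x49 ⊕ 0x4E = 0x07
  0x07 ⊕ 0x74 = 0x73
  0x73 ⊕ 0x1A = 0x69
  0x69 ⊕ 0x4E = 0x27
  0x27 ⊕ 0x75 = 0x52

52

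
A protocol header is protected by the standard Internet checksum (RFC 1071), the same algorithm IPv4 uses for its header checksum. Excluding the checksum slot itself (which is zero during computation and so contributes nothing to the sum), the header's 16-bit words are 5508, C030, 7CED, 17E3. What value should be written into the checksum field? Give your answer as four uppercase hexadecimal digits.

55F6

One's-complement addition (fold any carry out of bit 15 back into bit 0):
  0x5508 + 0xC030 = 0x11538 → wrap carry → 0x1539
  0x1539 + 0x7CED = 0x09226
  0x9226 + 0x17E3 = 0x0AA09
One's-complement sum = 0xAA09.
Checksum = ~0xAA09 & 0xFFFF = 0x55F6.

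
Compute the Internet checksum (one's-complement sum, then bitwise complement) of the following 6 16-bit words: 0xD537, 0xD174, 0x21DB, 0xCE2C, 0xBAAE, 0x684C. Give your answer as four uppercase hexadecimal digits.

4650

One's-complement addition (fold any carry out of bit 15 back into bit 0):
  0xD537 + 0xD174 = 0x1A6AB → wrap carry → 0xA6AC
  0xA6AC + 0x21DB = 0x0C887
  0xC887 + 0xCE2C = 0x196B3 → wrap carry → 0x96B4
  0x96B4 + 0xBAAE = 0x15162 → wrap carry → 0x5163
  0x5163 + 0x684C = 0x0B9AF
One's-complement sum = 0xB9AF.
Checksum = ~0xB9AF & 0xFFFF = 0x4650.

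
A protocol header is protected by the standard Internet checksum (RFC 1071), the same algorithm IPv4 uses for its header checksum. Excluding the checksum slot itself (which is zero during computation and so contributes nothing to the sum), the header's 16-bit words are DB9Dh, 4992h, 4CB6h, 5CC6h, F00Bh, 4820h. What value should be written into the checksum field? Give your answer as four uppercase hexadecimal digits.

F926

One's-complement addition (fold any carry out of bit 15 back into bit 0):
  0xDB9D + 0x4992 = 0x1252F → wrap carry → 0x2530
  0x2530 + 0x4CB6 = 0x071E6
  0x71E6 + 0x5CC6 = 0x0CEAC
  0xCEAC + 0xF00B = 0x1BEB7 → wrap carry → 0xBEB8
  0xBEB8 + 0x4820 = 0x106D8 → wrap carry → 0x06D9
One's-complement sum = 0x06D9.
Checksum = ~0x06D9 & 0xFFFF = 0xF926.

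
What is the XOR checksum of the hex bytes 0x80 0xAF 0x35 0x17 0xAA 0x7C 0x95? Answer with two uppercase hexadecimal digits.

4E

XOR the bytes together:
  start with 0x80
  0x80 ⊕ 0xAF = 0x2F
  0x2F ⊕ 0x35 = 0x1A
  0x1A ⊕ 0x17 = 0x0D
  0x0D ⊕ 0xAA = 0xA7
  0xA7 ⊕ 0x7C = 0xDB
  0xDB ⊕ 0x95 = 0x4E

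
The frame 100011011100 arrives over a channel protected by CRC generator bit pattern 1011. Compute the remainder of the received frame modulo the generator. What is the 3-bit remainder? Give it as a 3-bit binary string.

Modulo-2 division of 100011011100 by 1011:
  pos 0: 1000 XOR 1011 = 0011
  pos 2: 1111 XOR 1011 = 0100
  pos 3: 1000 XOR 1011 = 0011
  pos 5: 1111 XOR 1011 = 0100
  pos 6: 1001 XOR 1011 = 0010
  pos 8: 1000 XOR 1011 = 0011
Remainder = 011 (nonzero — an error is detected).

011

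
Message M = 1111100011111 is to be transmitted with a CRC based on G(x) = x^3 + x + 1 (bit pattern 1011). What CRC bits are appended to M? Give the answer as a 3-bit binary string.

Append 3 zeros: 1111100011111000. Divide by 1011 (XOR where the leading bit is 1):
  pos 0: 1111 XOR 1011 = 0100
  pos 1: 1001 XOR 1011 = 0010
  pos 3: 1000 XOR 1011 = 0011
  pos 5: 1101 XOR 1011 = 0110
  pos 6: 1101 XOR 1011 = 0110
  pos 7: 1101 XOR 1011 = 0110
  pos 8: 1101 XOR 1011 = 0110
  pos 9: 1101 XOR 1011 = 0110
  pos 10: 1100 XOR 1011 = 0111
  pos 11: 1110 XOR 1011 = 0101
  pos 12: 1010 XOR 1011 = 0001
Remainder (last 3 bits) = 001. This is the CRC / FCS.

001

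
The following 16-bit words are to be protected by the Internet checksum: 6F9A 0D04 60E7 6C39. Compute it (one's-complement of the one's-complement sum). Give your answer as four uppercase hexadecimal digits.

B640

One's-complement addition (fold any carry out of bit 15 back into bit 0):
  0x6F9A + 0x0D04 = 0x07C9E
  0x7C9E + 0x60E7 = 0x0DD85
  0xDD85 + 0x6C39 = 0x149BE → wrap carry → 0x49BF
One's-complement sum = 0x49BF.
Checksum = ~0x49BF & 0xFFFF = 0xB640.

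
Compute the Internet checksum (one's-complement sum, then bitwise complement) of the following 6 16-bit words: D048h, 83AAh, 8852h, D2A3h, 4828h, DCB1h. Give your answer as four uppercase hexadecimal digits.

One's-complement addition (fold any carry out of bit 15 back into bit 0):
  0xD048 + 0x83AA = 0x153F2 → wrap carry → 0x53F3
  0x53F3 + 0x8852 = 0x0DC45
  0xDC45 + 0xD2A3 = 0x1AEE8 → wrap carry → 0xAEE9
  0xAEE9 + 0x4828 = 0x0F711
  0xF711 + 0xDCB1 = 0x1D3C2 → wrap carry → 0xD3C3
One's-complement sum = 0xD3C3.
Checksum = ~0xD3C3 & 0xFFFF = 0x2C3C.

2C3C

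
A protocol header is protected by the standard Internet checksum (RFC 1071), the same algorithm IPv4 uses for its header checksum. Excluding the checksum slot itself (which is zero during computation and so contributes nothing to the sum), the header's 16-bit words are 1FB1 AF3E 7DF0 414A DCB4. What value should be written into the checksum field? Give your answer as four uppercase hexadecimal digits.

One's-complement addition (fold any carry out of bit 15 back into bit 0):
  0x1FB1 + 0xAF3E = 0x0CEEF
  0xCEEF + 0x7DF0 = 0x14CDF → wrap carry → 0x4CE0
  0x4CE0 + 0x414A = 0x08E2A
  0x8E2A + 0xDCB4 = 0x16ADE → wrap carry → 0x6ADF
One's-complement sum = 0x6ADF.
Checksum = ~0x6ADF & 0xFFFF = 0x9520.

9520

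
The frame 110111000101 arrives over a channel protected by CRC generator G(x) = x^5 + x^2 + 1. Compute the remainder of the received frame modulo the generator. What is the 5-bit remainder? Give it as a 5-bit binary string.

00000

Modulo-2 division of 110111000101 by 100101:
  pos 0: 110111 XOR 100101 = 010010
  pos 1: 100100 XOR 100101 = 000001
  pos 6: 100101 XOR 100101 = 000000
Remainder = 00000 (zero — the frame passes the CRC check).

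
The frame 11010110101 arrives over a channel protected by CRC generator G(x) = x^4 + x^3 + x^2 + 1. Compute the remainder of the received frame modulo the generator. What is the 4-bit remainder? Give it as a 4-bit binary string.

Modulo-2 division of 11010110101 by 11101:
  pos 0: 11010 XOR 11101 = 00111
  pos 2: 11111 XOR 11101 = 00010
  pos 5: 10010 XOR 11101 = 01111
  pos 6: 11111 XOR 11101 = 00010
Remainder = 0010 (nonzero — an error is detected).

0010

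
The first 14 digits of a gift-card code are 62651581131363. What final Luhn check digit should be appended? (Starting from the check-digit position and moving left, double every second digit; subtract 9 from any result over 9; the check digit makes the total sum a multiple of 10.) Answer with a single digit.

Partial digits right→left: 3 6 3 1 3 1 1 8 5 1 5 6 2 6
Double every second digit counting from the check-digit position (so the 1st, 3rd, 5th, ... of the partial from the right).
  doubled (with −9 where >9): 6 6 6 2 1 1 4 → sum 26
  kept as-is: 6 1 1 8 1 6 6 → sum 29
Total = 26 + 29 = 55.
Check digit = (10 − (55 mod 10)) mod 10 = 5.

5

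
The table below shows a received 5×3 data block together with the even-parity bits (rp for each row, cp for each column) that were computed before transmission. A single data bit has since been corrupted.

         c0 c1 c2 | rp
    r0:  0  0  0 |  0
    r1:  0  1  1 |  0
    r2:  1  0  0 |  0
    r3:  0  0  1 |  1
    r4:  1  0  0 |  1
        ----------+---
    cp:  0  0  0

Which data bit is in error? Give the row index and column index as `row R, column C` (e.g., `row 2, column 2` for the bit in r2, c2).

row 2, column 1

Recompute each row's even parity and compare to rp:
  r0: data parity 0, sent rp 0 → ok
  r1: data parity 0, sent rp 0 → ok
  r2: data parity 1, sent rp 0 → mismatch
  r3: data parity 1, sent rp 1 → ok
  r4: data parity 1, sent rp 1 → ok
Recompute each column's even parity and compare to cp:
  c0: data parity 0, sent cp 0 → ok
  c1: data parity 1, sent cp 0 → mismatch
  c2: data parity 0, sent cp 0 → ok
Exactly one row (r2) and one column (c1) fail → the flipped bit is at their intersection.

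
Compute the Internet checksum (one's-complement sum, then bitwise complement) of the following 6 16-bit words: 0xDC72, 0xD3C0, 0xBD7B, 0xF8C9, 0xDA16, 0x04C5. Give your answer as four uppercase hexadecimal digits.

One's-complement addition (fold any carry out of bit 15 back into bit 0):
  0xDC72 + 0xD3C0 = 0x1B032 → wrap carry → 0xB033
  0xB033 + 0xBD7B = 0x16DAE → wrap carry → 0x6DAF
  0x6DAF + 0xF8C9 = 0x16678 → wrap carry → 0x6679
  0x6679 + 0xDA16 = 0x1408F → wrap carry → 0x4090
  0x4090 + 0x04C5 = 0x04555
One's-complement sum = 0x4555.
Checksum = ~0x4555 & 0xFFFF = 0xBAAA.

BAAA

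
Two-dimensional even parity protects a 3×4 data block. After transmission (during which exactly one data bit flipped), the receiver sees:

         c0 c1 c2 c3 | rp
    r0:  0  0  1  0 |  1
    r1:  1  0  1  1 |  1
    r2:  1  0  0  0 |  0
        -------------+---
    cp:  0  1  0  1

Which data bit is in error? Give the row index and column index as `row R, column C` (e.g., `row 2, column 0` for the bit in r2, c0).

Recompute each row's even parity and compare to rp:
  r0: data parity 1, sent rp 1 → ok
  r1: data parity 1, sent rp 1 → ok
  r2: data parity 1, sent rp 0 → mismatch
Recompute each column's even parity and compare to cp:
  c0: data parity 0, sent cp 0 → ok
  c1: data parity 0, sent cp 1 → mismatch
  c2: data parity 0, sent cp 0 → ok
  c3: data parity 1, sent cp 1 → ok
Exactly one row (r2) and one column (c1) fail → the flipped bit is at their intersection.

row 2, column 1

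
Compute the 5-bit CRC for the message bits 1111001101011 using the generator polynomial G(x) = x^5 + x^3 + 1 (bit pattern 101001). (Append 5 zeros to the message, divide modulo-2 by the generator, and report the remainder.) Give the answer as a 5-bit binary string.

Append 5 zeros: 111100110101100000. Divide by 101001 (XOR where the leading bit is 1):
  pos 0: 111100 XOR 101001 = 010101
  pos 1: 101011 XOR 101001 = 000010
  pos 5: 101010 XOR 101001 = 000011
  pos 9: 111100 XOR 101001 = 010101
  pos 10: 101010 XOR 101001 = 000011
Remainder (last 5 bits) = 01100. This is the CRC / FCS.

01100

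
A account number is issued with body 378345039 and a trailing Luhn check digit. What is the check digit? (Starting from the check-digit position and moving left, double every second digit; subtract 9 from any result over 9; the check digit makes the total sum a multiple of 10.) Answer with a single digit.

Partial digits right→left: 9 3 0 5 4 3 8 7 3
Double every second digit counting from the check-digit position (so the 1st, 3rd, 5th, ... of the partial from the right).
  doubled (with −9 where >9): 9 0 8 7 6 → sum 30
  kept as-is: 3 5 3 7 → sum 18
Total = 30 + 18 = 48.
Check digit = (10 − (48 mod 10)) mod 10 = 2.

2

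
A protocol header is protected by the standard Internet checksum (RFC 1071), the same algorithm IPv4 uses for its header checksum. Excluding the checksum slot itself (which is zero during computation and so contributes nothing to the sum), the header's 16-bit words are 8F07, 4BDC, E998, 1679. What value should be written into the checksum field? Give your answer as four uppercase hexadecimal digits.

250A

One's-complement addition (fold any carry out of bit 15 back into bit 0):
  0x8F07 + 0x4BDC = 0x0DAE3
  0xDAE3 + 0xE998 = 0x1C47B → wrap carry → 0xC47C
  0xC47C + 0x1679 = 0x0DAF5
One's-complement sum = 0xDAF5.
Checksum = ~0xDAF5 & 0xFFFF = 0x250A.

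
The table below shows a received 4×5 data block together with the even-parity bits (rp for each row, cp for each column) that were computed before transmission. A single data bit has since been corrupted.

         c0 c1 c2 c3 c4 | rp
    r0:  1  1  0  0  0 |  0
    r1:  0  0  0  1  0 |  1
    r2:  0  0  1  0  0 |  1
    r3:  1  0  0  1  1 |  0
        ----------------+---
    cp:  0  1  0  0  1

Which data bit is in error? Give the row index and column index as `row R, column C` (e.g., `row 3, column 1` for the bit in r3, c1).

row 3, column 2

Recompute each row's even parity and compare to rp:
  r0: data parity 0, sent rp 0 → ok
  r1: data parity 1, sent rp 1 → ok
  r2: data parity 1, sent rp 1 → ok
  r3: data parity 1, sent rp 0 → mismatch
Recompute each column's even parity and compare to cp:
  c0: data parity 0, sent cp 0 → ok
  c1: data parity 1, sent cp 1 → ok
  c2: data parity 1, sent cp 0 → mismatch
  c3: data parity 0, sent cp 0 → ok
  c4: data parity 1, sent cp 1 → ok
Exactly one row (r3) and one column (c2) fail → the flipped bit is at their intersection.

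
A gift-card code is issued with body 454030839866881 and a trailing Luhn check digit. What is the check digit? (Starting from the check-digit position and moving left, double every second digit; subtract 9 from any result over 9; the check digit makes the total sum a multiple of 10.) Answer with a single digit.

Partial digits right→left: 1 8 8 6 6 8 9 3 8 0 3 0 4 5 4
Double every second digit counting from the check-digit position (so the 1st, 3rd, 5th, ... of the partial from the right).
  doubled (with −9 where >9): 2 7 3 9 7 6 8 8 → sum 50
  kept as-is: 8 6 8 3 0 0 5 → sum 30
Total = 50 + 30 = 80.
Check digit = (10 − (80 mod 10)) mod 10 = 0.

0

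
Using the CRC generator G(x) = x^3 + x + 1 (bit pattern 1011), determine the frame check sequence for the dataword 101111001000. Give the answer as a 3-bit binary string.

010

Append 3 zeros: 101111001000000. Divide by 1011 (XOR where the leading bit is 1):
  pos 0: 1011 XOR 1011 = 0000
  pos 4: 1100 XOR 1011 = 0111
  pos 5: 1111 XOR 1011 = 0100
  pos 6: 1000 XOR 1011 = 0011
  pos 8: 1100 XOR 1011 = 0111
  pos 9: 1110 XOR 1011 = 0101
  pos 10: 1010 XOR 1011 = 0001
Remainder (last 3 bits) = 010. This is the CRC / FCS.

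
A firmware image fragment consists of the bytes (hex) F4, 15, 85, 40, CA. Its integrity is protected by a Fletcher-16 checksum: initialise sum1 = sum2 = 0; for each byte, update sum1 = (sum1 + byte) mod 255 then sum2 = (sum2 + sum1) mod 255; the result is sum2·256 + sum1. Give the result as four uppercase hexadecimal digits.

Running sums (mod 255):
  after byte 0 (F4): sum1=244, sum2=244
  after byte 1 (15): sum1=10, sum2=254
  after byte 2 (85): sum1=143, sum2=142
  after byte 3 (40): sum1=207, sum2=94
  after byte 4 (CA): sum1=154, sum2=248
Checksum = sum2·256 + sum1 = 248·256 + 154 = 63642 = 0xF89A.

F89A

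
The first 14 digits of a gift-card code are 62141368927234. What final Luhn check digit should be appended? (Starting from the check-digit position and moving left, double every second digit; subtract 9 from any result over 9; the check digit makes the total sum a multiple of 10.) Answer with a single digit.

Partial digits right→left: 4 3 2 7 2 9 8 6 3 1 4 1 2 6
Double every second digit counting from the check-digit position (so the 1st, 3rd, 5th, ... of the partial from the right).
  doubled (with −9 where >9): 8 4 4 7 6 8 4 → sum 41
  kept as-is: 3 7 9 6 1 1 6 → sum 33
Total = 41 + 33 = 74.
Check digit = (10 − (74 mod 10)) mod 10 = 6.

6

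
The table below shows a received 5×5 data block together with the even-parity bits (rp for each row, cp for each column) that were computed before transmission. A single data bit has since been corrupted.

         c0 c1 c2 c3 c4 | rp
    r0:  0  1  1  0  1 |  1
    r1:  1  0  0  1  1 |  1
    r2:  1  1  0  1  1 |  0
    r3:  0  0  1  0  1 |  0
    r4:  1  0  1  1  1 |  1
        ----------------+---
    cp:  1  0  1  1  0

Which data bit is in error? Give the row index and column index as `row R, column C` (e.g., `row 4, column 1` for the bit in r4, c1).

Recompute each row's even parity and compare to rp:
  r0: data parity 1, sent rp 1 → ok
  r1: data parity 1, sent rp 1 → ok
  r2: data parity 0, sent rp 0 → ok
  r3: data parity 0, sent rp 0 → ok
  r4: data parity 0, sent rp 1 → mismatch
Recompute each column's even parity and compare to cp:
  c0: data parity 1, sent cp 1 → ok
  c1: data parity 0, sent cp 0 → ok
  c2: data parity 1, sent cp 1 → ok
  c3: data parity 1, sent cp 1 → ok
  c4: data parity 1, sent cp 0 → mismatch
Exactly one row (r4) and one column (c4) fail → the flipped bit is at their intersection.

row 4, column 4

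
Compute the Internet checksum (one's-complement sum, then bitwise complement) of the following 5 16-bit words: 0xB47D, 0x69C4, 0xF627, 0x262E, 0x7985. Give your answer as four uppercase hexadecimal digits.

4BE2

One's-complement addition (fold any carry out of bit 15 back into bit 0):
  0xB47D + 0x69C4 = 0x11E41 → wrap carry → 0x1E42
  0x1E42 + 0xF627 = 0x11469 → wrap carry → 0x146A
  0x146A + 0x262E = 0x03A98
  0x3A98 + 0x7985 = 0x0B41D
One's-complement sum = 0xB41D.
Checksum = ~0xB41D & 0xFFFF = 0x4BE2.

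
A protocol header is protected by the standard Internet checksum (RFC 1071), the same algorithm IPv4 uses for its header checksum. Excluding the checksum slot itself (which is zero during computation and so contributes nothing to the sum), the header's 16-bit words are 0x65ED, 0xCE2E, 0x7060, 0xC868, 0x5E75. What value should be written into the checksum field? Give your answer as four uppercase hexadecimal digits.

One's-complement addition (fold any carry out of bit 15 back into bit 0):
  0x65ED + 0xCE2E = 0x1341B → wrap carry → 0x341C
  0x341C + 0x7060 = 0x0A47C
  0xA47C + 0xC868 = 0x16CE4 → wrap carry → 0x6CE5
  0x6CE5 + 0x5E75 = 0x0CB5A
One's-complement sum = 0xCB5A.
Checksum = ~0xCB5A & 0xFFFF = 0x34A5.

34A5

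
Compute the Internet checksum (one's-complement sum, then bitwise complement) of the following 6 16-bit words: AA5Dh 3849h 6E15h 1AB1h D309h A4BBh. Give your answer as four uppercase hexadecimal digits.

One's-complement addition (fold any carry out of bit 15 back into bit 0):
  0xAA5D + 0x3849 = 0x0E2A6
  0xE2A6 + 0x6E15 = 0x150BB → wrap carry → 0x50BC
  0x50BC + 0x1AB1 = 0x06B6D
  0x6B6D + 0xD309 = 0x13E76 → wrap carry → 0x3E77
  0x3E77 + 0xA4BB = 0x0E332
One's-complement sum = 0xE332.
Checksum = ~0xE332 & 0xFFFF = 0x1CCD.

1CCD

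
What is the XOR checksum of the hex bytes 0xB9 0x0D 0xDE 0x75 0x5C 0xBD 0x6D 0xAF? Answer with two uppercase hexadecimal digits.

XOR the bytes together:
  start with 0xB9
  0xB9 ⊕ 0x0D = 0xB4
  0xB4 ⊕ 0xDE = 0x6A
  0x6A ⊕ 0x75 = 0x1F
  0x1F ⊕ 0x5C = 0x43
  0x43 ⊕ 0xBD = 0xFE
  0xFE ⊕ 0x6D = 0x93
  0x93 ⊕ 0xAF = 0x3C

3C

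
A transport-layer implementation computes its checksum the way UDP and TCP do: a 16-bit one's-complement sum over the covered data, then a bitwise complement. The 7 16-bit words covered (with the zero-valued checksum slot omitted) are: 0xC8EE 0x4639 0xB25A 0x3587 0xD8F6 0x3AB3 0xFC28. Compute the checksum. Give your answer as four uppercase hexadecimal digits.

F922

One's-complement addition (fold any carry out of bit 15 back into bit 0):
  0xC8EE + 0x4639 = 0x10F27 → wrap carry → 0x0F28
  0x0F28 + 0xB25A = 0x0C182
  0xC182 + 0x3587 = 0x0F709
  0xF709 + 0xD8F6 = 0x1CFFF → wrap carry → 0xD000
  0xD000 + 0x3AB3 = 0x10AB3 → wrap carry → 0x0AB4
  0x0AB4 + 0xFC28 = 0x106DC → wrap carry → 0x06DD
One's-complement sum = 0x06DD.
Checksum = ~0x06DD & 0xFFFF = 0xF922.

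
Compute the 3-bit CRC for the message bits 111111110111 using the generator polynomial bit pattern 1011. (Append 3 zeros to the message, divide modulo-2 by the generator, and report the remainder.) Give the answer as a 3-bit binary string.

Append 3 zeros: 111111110111000. Divide by 1011 (XOR where the leading bit is 1):
  pos 0: 1111 XOR 1011 = 0100
  pos 1: 1001 XOR 1011 = 0010
  pos 3: 1011 XOR 1011 = 0000
  pos 7: 1011 XOR 1011 = 0000
  pos 11: 1000 XOR 1011 = 0011
Remainder (last 3 bits) = 011. This is the CRC / FCS.

011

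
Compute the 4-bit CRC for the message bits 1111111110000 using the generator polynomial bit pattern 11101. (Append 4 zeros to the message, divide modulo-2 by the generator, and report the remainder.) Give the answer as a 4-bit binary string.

Append 4 zeros: 11111111100000000. Divide by 11101 (XOR where the leading bit is 1):
  pos 0: 11111 XOR 11101 = 00010
  pos 3: 10111 XOR 11101 = 01010
  pos 4: 10101 XOR 11101 = 01000
  pos 5: 10000 XOR 11101 = 01101
  pos 6: 11010 XOR 11101 = 00111
  pos 8: 11100 XOR 11101 = 00001
  pos 12: 10000 XOR 11101 = 01101
Remainder (last 4 bits) = 1101. This is the CRC / FCS.

1101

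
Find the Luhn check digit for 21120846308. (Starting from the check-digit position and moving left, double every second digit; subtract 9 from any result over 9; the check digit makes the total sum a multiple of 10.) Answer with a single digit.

Partial digits right→left: 8 0 3 6 4 8 0 2 1 1 2
Double every second digit counting from the check-digit position (so the 1st, 3rd, 5th, ... of the partial from the right).
  doubled (with −9 where >9): 7 6 8 0 2 4 → sum 27
  kept as-is: 0 6 8 2 1 → sum 17
Total = 27 + 17 = 44.
Check digit = (10 − (44 mod 10)) mod 10 = 6.

6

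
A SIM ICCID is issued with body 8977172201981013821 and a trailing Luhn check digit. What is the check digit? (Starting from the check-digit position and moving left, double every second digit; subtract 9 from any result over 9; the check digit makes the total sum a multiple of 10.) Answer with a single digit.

Partial digits right→left: 1 2 8 3 1 0 1 8 9 1 0 2 2 7 1 7 7 9 8
Double every second digit counting from the check-digit position (so the 1st, 3rd, 5th, ... of the partial from the right).
  doubled (with −9 where >9): 2 7 2 2 9 0 4 2 5 7 → sum 40
  kept as-is: 2 3 0 8 1 2 7 7 9 → sum 39
Total = 40 + 39 = 79.
Check digit = (10 − (79 mod 10)) mod 10 = 1.

1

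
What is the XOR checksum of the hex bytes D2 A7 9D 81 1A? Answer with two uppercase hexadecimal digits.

73

XOR the bytes together:
  start with 0xD2
  0xD2 ⊕ 0xA7 = 0x75
  0x75 ⊕ 0x9D = 0xE8
  0xE8 ⊕ 0x81 = 0x69
  0x69 ⊕ 0x1A = 0x73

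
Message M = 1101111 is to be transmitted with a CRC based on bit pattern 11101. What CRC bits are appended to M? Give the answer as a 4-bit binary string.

1001

Append 4 zeros: 11011110000. Divide by 11101 (XOR where the leading bit is 1):
  pos 0: 11011 XOR 11101 = 00110
  pos 2: 11011 XOR 11101 = 00110
  pos 4: 11000 XOR 11101 = 00101
  pos 6: 10100 XOR 11101 = 01001
Remainder (last 4 bits) = 1001. This is the CRC / FCS.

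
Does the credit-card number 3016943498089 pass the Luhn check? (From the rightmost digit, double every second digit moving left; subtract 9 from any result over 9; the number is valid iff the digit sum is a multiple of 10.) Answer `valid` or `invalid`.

invalid

From the right, keep odd positions and double even positions (subtract 9 from any doubled value over 9):
  doubled (positions 2,4,...): 7 7 8 8 3 0 → sum 33
  kept (positions 1,3,...): 9 0 9 3 9 1 3 → sum 34
Total = 67.
67 mod 10 = 7, so the number is invalid.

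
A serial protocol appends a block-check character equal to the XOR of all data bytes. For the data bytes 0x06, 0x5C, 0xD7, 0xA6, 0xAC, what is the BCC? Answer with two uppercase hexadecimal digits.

87

XOR the bytes together:
  start with 0x06
  0x06 ⊕ 0x5C = 0x5A
  0x5A ⊕ 0xD7 = 0x8D
  0x8D ⊕ 0xA6 = 0x2B
  0x2B ⊕ 0xAC = 0x87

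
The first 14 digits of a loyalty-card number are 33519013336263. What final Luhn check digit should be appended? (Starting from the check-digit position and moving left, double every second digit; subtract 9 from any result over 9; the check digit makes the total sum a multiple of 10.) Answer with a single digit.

Partial digits right→left: 3 6 2 6 3 3 3 1 0 9 1 5 3 3
Double every second digit counting from the check-digit position (so the 1st, 3rd, 5th, ... of the partial from the right).
  doubled (with −9 where >9): 6 4 6 6 0 2 6 → sum 30
  kept as-is: 6 6 3 1 9 5 3 → sum 33
Total = 30 + 33 = 63.
Check digit = (10 − (63 mod 10)) mod 10 = 7.

7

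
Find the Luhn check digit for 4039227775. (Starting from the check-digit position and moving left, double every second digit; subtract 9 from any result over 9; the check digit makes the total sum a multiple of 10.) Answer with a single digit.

Partial digits right→left: 5 7 7 7 2 2 9 3 0 4
Double every second digit counting from the check-digit position (so the 1st, 3rd, 5th, ... of the partial from the right).
  doubled (with −9 where >9): 1 5 4 9 0 → sum 19
  kept as-is: 7 7 2 3 4 → sum 23
Total = 19 + 23 = 42.
Check digit = (10 − (42 mod 10)) mod 10 = 8.

8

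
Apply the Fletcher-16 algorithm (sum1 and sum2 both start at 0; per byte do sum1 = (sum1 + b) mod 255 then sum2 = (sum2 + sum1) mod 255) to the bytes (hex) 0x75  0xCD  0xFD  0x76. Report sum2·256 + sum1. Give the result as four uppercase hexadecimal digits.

B1B7

Running sums (mod 255):
  after byte 0 (0x75): sum1=117, sum2=117
  after byte 1 (0xCD): sum1=67, sum2=184
  after byte 2 (0xFD): sum1=65, sum2=249
  after byte 3 (0x76): sum1=183, sum2=177
Checksum = sum2·256 + sum1 = 177·256 + 183 = 45495 = 0xB1B7.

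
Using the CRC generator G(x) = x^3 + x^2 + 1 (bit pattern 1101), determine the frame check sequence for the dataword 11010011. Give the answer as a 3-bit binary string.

010

Append 3 zeros: 11010011000. Divide by 1101 (XOR where the leading bit is 1):
  pos 0: 1101 XOR 1101 = 0000
  pos 6: 1100 XOR 1101 = 0001
Remainder (last 3 bits) = 010. This is the CRC / FCS.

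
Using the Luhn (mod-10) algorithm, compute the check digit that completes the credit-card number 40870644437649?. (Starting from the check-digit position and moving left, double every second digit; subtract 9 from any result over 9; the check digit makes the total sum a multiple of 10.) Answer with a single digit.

Partial digits right→left: 9 4 6 7 3 4 4 4 6 0 7 8 0 4
Double every second digit counting from the check-digit position (so the 1st, 3rd, 5th, ... of the partial from the right).
  doubled (with −9 where >9): 9 3 6 8 3 5 0 → sum 34
  kept as-is: 4 7 4 4 0 8 4 → sum 31
Total = 34 + 31 = 65.
Check digit = (10 − (65 mod 10)) mod 10 = 5.

5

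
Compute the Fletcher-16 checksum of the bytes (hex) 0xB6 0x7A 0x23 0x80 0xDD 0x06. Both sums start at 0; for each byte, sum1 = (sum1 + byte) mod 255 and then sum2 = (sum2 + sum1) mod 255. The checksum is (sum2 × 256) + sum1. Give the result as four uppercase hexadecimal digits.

7CB8

Running sums (mod 255):
  after byte 0 (0xB6): sum1=182, sum2=182
  after byte 1 (0x7A): sum1=49, sum2=231
  after byte 2 (0x23): sum1=84, sum2=60
  after byte 3 (0x80): sum1=212, sum2=17
  after byte 4 (0xDD): sum1=178, sum2=195
  after byte 5 (0x06): sum1=184, sum2=124
Checksum = sum2·256 + sum1 = 124·256 + 184 = 31928 = 0x7CB8.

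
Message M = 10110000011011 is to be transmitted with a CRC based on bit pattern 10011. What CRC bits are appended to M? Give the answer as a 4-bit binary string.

0111

Append 4 zeros: 101100000110110000. Divide by 10011 (XOR where the leading bit is 1):
  pos 0: 10110 XOR 10011 = 00101
  pos 2: 10100 XOR 10011 = 00111
  pos 4: 11100 XOR 10011 = 01111
  pos 5: 11111 XOR 10011 = 01100
  pos 6: 11001 XOR 10011 = 01010
  pos 7: 10100 XOR 10011 = 00111
  pos 9: 11111 XOR 10011 = 01100
  pos 10: 11000 XOR 10011 = 01011
  pos 11: 10110 XOR 10011 = 00101
  pos 13: 10100 XOR 10011 = 00111
Remainder (last 4 bits) = 0111. This is the CRC / FCS.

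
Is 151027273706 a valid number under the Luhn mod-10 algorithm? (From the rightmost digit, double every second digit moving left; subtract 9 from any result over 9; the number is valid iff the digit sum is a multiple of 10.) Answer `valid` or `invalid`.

valid

From the right, keep odd positions and double even positions (subtract 9 from any doubled value over 9):
  doubled (positions 2,4,...): 0 6 4 4 2 2 → sum 18
  kept (positions 1,3,...): 6 7 7 7 0 5 → sum 32
Total = 50.
50 mod 10 = 0, so the number is valid.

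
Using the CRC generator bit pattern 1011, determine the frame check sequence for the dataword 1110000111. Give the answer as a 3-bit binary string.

000

Append 3 zeros: 1110000111000. Divide by 1011 (XOR where the leading bit is 1):
  pos 0: 1110 XOR 1011 = 0101
  pos 1: 1010 XOR 1011 = 0001
  pos 4: 1001 XOR 1011 = 0010
  pos 6: 1011 XOR 1011 = 0000
Remainder (last 3 bits) = 000. This is the CRC / FCS.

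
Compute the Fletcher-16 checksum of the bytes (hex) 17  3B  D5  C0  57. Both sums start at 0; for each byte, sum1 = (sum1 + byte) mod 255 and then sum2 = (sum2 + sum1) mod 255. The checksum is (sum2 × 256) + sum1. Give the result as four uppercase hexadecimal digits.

BA40

Running sums (mod 255):
  after byte 0 (17): sum1=23, sum2=23
  after byte 1 (3B): sum1=82, sum2=105
  after byte 2 (D5): sum1=40, sum2=145
  after byte 3 (C0): sum1=232, sum2=122
  after byte 4 (57): sum1=64, sum2=186
Checksum = sum2·256 + sum1 = 186·256 + 64 = 47680 = 0xBA40.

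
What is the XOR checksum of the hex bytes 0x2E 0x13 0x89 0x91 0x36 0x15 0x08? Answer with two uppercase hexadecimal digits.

0E

XOR the bytes together:
  start with 0x2E
  0x2E ⊕ 0x13 = 0x3D
  0x3D ⊕ 0x89 = 0xB4
  0xB4 ⊕ 0x91 = 0x25
  0x25 ⊕ 0x36 = 0x13
  0x13 ⊕ 0x15 = 0x06
  0x06 ⊕ 0x08 = 0x0E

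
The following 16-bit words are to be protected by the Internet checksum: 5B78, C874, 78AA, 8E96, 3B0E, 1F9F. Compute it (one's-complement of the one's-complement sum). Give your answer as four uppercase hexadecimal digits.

One's-complement addition (fold any carry out of bit 15 back into bit 0):
  0x5B78 + 0xC874 = 0x123EC → wrap carry → 0x23ED
  0x23ED + 0x78AA = 0x09C97
  0x9C97 + 0x8E96 = 0x12B2D → wrap carry → 0x2B2E
  0x2B2E + 0x3B0E = 0x0663C
  0x663C + 0x1F9F = 0x085DB
One's-complement sum = 0x85DB.
Checksum = ~0x85DB & 0xFFFF = 0x7A24.

7A24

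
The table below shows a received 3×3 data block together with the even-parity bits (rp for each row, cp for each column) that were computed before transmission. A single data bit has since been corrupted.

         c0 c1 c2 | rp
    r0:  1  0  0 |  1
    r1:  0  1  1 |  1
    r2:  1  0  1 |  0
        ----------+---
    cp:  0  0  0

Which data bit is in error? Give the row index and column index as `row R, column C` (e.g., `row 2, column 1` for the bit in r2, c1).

row 1, column 1

Recompute each row's even parity and compare to rp:
  r0: data parity 1, sent rp 1 → ok
  r1: data parity 0, sent rp 1 → mismatch
  r2: data parity 0, sent rp 0 → ok
Recompute each column's even parity and compare to cp:
  c0: data parity 0, sent cp 0 → ok
  c1: data parity 1, sent cp 0 → mismatch
  c2: data parity 0, sent cp 0 → ok
Exactly one row (r1) and one column (c1) fail → the flipped bit is at their intersection.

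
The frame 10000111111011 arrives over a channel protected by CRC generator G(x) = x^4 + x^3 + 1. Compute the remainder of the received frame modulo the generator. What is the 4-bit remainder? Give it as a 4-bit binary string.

1001

Modulo-2 division of 10000111111011 by 11001:
  pos 0: 10000 XOR 11001 = 01001
  pos 1: 10011 XOR 11001 = 01010
  pos 2: 10101 XOR 11001 = 01100
  pos 3: 11001 XOR 11001 = 00000
  pos 8: 11101 XOR 11001 = 00100
Remainder = 1001 (nonzero — an error is detected).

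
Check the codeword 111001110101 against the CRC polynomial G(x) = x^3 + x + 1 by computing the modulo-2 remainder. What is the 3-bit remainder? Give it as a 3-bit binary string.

Modulo-2 division of 111001110101 by 1011:
  pos 0: 1110 XOR 1011 = 0101
  pos 1: 1010 XOR 1011 = 0001
  pos 4: 1111 XOR 1011 = 0100
  pos 5: 1000 XOR 1011 = 0011
  pos 7: 1110 XOR 1011 = 0101
  pos 8: 1011 XOR 1011 = 0000
Remainder = 000 (zero — the frame passes the CRC check).

000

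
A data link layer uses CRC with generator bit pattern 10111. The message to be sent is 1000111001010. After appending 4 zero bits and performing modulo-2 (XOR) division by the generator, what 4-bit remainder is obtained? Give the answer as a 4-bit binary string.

Append 4 zeros: 10001110010100000. Divide by 10111 (XOR where the leading bit is 1):
  pos 0: 10001 XOR 10111 = 00110
  pos 2: 11011 XOR 10111 = 01100
  pos 3: 11000 XOR 10111 = 01111
  pos 4: 11110 XOR 10111 = 01001
  pos 5: 10011 XOR 10111 = 00100
  pos 7: 10001 XOR 10111 = 00110
  pos 9: 11000 XOR 10111 = 01111
  pos 10: 11110 XOR 10111 = 01001
  pos 11: 10010 XOR 10111 = 00101
Remainder (last 4 bits) = 1010. This is the CRC / FCS.

1010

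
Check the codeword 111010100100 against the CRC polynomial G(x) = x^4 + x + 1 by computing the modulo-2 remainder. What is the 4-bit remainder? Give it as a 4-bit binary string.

Modulo-2 division of 111010100100 by 10011:
  pos 0: 11101 XOR 10011 = 01110
  pos 1: 11100 XOR 10011 = 01111
  pos 2: 11111 XOR 10011 = 01100
  pos 3: 11000 XOR 10011 = 01011
  pos 4: 10110 XOR 10011 = 00101
  pos 6: 10110 XOR 10011 = 00101
Remainder = 1010 (nonzero — an error is detected).

1010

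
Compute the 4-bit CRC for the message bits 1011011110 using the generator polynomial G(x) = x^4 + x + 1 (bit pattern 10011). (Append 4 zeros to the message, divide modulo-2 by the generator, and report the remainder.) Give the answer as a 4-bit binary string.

0000

Append 4 zeros: 10110111100000. Divide by 10011 (XOR where the leading bit is 1):
  pos 0: 10110 XOR 10011 = 00101
  pos 2: 10111 XOR 10011 = 00100
  pos 4: 10011 XOR 10011 = 00000
Remainder (last 4 bits) = 0000. This is the CRC / FCS.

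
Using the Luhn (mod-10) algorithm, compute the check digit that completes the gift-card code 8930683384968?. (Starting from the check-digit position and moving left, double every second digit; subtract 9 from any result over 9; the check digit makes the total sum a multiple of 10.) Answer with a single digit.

Partial digits right→left: 8 6 9 4 8 3 3 8 6 0 3 9 8
Double every second digit counting from the check-digit position (so the 1st, 3rd, 5th, ... of the partial from the right).
  doubled (with −9 where >9): 7 9 7 6 3 6 7 → sum 45
  kept as-is: 6 4 3 8 0 9 → sum 30
Total = 45 + 30 = 75.
Check digit = (10 − (75 mod 10)) mod 10 = 5.

5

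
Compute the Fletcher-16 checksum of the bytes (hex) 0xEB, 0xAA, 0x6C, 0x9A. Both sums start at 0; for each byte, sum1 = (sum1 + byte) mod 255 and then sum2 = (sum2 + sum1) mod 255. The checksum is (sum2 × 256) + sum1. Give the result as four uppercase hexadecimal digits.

Running sums (mod 255):
  after byte 0 (0xEB): sum1=235, sum2=235
  after byte 1 (0xAA): sum1=150, sum2=130
  after byte 2 (0x6C): sum1=3, sum2=133
  after byte 3 (0x9A): sum1=157, sum2=35
Checksum = sum2·256 + sum1 = 35·256 + 157 = 9117 = 0x239D.

239D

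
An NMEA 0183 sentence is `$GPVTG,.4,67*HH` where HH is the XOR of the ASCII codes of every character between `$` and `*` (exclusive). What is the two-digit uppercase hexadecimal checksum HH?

XOR the ASCII codes of the payload characters:
  'G' = 0x47 → acc = 0x47
  'P' = 0x50 → acc = 0x17
  'V' = 0x56 → acc = 0x41
  'T' = 0x54 → acc = 0x15
  'G' = 0x47 → acc = 0x52
  ',' = 0x2C → acc = 0x7E
  '.' = 0x2E → acc = 0x50
  '4' = 0x34 → acc = 0x64
  ',' = 0x2C → acc = 0x48
  '6' = 0x36 → acc = 0x7E
  '7' = 0x37 → acc = 0x49
Checksum = 0x49.

49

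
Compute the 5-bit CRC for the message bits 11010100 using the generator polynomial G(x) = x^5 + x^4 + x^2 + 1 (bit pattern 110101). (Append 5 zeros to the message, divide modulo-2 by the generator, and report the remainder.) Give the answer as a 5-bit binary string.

00000

Append 5 zeros: 1101010000000. Divide by 110101 (XOR where the leading bit is 1):
  pos 0: 110101 XOR 110101 = 000000
Remainder (last 5 bits) = 00000. This is the CRC / FCS.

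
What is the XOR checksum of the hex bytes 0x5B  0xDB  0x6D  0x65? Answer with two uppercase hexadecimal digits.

88

XOR the bytes together:
  start with 0x5B
  0x5B ⊕ 0xDB = 0x80
  0x80 ⊕ 0x6D = 0xED
  0xED ⊕ 0x65 = 0x88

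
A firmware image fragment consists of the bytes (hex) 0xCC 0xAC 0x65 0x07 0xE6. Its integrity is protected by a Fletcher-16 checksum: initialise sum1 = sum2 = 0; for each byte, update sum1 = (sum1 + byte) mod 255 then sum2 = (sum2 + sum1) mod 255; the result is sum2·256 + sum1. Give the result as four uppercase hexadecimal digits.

D7CC

Running sums (mod 255):
  after byte 0 (0xCC): sum1=204, sum2=204
  after byte 1 (0xAC): sum1=121, sum2=70
  after byte 2 (0x65): sum1=222, sum2=37
  after byte 3 (0x07): sum1=229, sum2=11
  after byte 4 (0xE6): sum1=204, sum2=215
Checksum = sum2·256 + sum1 = 215·256 + 204 = 55244 = 0xD7CC.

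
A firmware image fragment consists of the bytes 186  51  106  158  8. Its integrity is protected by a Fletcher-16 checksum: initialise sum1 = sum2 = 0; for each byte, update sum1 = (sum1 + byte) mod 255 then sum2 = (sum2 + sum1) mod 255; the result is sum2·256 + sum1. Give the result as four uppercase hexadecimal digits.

F6FE

Running sums (mod 255):
  after byte 0 (186): sum1=186, sum2=186
  after byte 1 (51): sum1=237, sum2=168
  after byte 2 (106): sum1=88, sum2=1
  after byte 3 (158): sum1=246, sum2=247
  after byte 4 (8): sum1=254, sum2=246
Checksum = sum2·256 + sum1 = 246·256 + 254 = 63230 = 0xF6FE.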